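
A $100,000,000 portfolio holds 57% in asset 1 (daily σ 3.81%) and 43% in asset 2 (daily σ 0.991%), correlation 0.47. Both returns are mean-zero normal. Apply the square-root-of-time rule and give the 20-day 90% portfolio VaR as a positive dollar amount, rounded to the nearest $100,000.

$13,800,000

σ_p = √(0.57²·3.81² + 0.43²·0.991² + 2·0.47·0.57·0.43·3.81·0.991) = 2.402%.
σ_{20d} = 2.402% × √20 = 10.742%.
z(90%) = 1.282.
VaR = 1.282 × 10.742% = 13.771%; on $100,000,000 that is $13,771,000.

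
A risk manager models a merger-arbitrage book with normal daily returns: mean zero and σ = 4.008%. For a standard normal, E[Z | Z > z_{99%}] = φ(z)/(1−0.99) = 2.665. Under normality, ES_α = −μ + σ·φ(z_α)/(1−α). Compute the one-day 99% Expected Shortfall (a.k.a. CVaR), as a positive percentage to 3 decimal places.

10.681%

ES = 4.008% × 2.665 = 10.681%.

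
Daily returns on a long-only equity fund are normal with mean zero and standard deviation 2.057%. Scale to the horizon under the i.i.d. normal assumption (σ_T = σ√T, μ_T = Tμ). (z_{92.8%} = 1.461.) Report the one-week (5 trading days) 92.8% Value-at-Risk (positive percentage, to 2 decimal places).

σ_{5d} = 2.057% × √5 = 4.600%.
VaR = 1.461 × 4.600% = 6.721%.

6.72%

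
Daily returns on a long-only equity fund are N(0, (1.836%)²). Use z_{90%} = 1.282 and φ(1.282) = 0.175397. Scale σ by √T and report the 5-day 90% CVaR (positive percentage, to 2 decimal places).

σ_{5d} = 1.836% × √5 = 4.105%.
ES multiplier = φ(z)/(1−α) = 0.175397/0.1 = 1.754.
ES = 4.105% × 1.754 = 7.200%.

7.20%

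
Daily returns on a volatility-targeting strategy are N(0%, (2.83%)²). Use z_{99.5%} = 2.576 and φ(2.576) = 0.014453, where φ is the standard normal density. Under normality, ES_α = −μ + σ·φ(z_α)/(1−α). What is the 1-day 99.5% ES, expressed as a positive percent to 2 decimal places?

Tail multiplier: φ(z)/(1−α) = 0.014453 / 0.005 = 2.891.
ES = 2.83% × 2.891 = 8.182%.

8.18%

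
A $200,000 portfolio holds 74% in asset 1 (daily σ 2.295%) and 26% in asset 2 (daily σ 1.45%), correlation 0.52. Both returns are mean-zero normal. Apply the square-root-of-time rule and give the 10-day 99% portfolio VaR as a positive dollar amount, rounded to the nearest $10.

$28,270

σ_p = √(0.74²·2.295² + 0.26²·1.45² + 2·0.52·0.74·0.26·2.295·1.45) = 1.922%.
σ_{10d} = 1.922% × √10 = 6.078%.
z(99%) = 2.326.
VaR = 2.326 × 6.078% = 14.137%; on $200,000 that is $28,274.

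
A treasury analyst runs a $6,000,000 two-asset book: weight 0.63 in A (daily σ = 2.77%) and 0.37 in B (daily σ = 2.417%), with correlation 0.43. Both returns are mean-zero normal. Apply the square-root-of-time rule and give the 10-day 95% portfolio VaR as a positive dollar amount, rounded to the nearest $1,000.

$711,000

σ_p = √(0.63²·2.77² + 0.37²·2.417² + 2·0.43·0.63·0.37·2.77·2.417) = 2.278%.
σ_{10d} = 2.278% × √10 = 7.204%.
z(95%) = 1.645.
VaR = 1.645 × 7.204% = 11.851%; on $6,000,000 that is $711,060.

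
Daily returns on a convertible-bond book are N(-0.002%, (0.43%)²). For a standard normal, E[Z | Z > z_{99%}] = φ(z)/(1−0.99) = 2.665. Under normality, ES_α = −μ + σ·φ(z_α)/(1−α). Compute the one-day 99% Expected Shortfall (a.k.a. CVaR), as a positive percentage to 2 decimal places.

ES = −(-0.002%) + 0.43% × 2.665 = 1.148%.

1.15%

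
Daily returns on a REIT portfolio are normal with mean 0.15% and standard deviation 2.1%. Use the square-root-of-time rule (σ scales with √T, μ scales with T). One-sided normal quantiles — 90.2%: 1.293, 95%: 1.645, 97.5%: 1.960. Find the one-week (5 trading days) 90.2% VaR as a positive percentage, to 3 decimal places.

σ_{5d} = 2.1% × √5 = 4.696%; μ_{5d} = 5 × 0.15% = 0.750%.
VaR = −(0.750%) + 1.293 × 4.696% = 5.322%.

5.322%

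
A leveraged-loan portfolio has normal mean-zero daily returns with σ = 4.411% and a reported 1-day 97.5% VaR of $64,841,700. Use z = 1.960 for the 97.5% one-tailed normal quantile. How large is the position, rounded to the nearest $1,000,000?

VaR as a fraction of value: z·σ = 1.960 × 4.411% = 8.64556%.
Position = $64,841,700 / 0.0864556 = $750,000,000.

$750,000,000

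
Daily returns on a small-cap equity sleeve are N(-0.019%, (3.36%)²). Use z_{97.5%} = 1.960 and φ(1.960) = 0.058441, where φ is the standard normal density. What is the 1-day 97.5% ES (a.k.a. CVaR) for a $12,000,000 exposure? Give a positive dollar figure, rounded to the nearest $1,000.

Tail multiplier: φ(z)/(1−α) = 0.058441 / 0.025 = 2.338.
ES = −(-0.019%) + 3.36% × 2.338 = 7.875%.
On $12,000,000: 0.07875 × $12,000,000 = $945,000.

$945,000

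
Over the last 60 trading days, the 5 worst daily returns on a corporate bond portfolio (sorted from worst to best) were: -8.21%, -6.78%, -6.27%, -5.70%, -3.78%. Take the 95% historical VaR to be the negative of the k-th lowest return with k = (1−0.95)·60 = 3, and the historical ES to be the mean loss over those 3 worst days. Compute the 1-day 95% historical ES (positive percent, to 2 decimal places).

7.09%

The 3 worst returns sum to -21.26%.
ES = −(-21.26%) / 3 = 7.0866…% ≈ 7.09%.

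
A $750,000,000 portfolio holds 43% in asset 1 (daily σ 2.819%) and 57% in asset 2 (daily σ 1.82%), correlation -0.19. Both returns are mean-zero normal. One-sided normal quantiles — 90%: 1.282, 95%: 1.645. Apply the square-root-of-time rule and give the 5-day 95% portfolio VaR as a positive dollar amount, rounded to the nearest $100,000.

$39,700,000

σ_p = √(0.43²·2.819² + 0.57²·1.82² + 2·-0.19·0.43·0.57·2.819·1.82) = 1.438%.
σ_{5d} = 1.438% × √5 = 3.215%.
VaR = 1.645 × 3.215% = 5.289%; on $750,000,000 that is $39,667,500.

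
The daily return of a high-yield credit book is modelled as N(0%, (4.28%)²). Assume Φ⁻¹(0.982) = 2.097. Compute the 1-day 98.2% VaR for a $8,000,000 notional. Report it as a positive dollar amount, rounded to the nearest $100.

$718,000

VaR = z·σ = 2.097 × 4.28% = 8.975%.
On $8,000,000: 0.08975 × $8,000,000 = $718,000.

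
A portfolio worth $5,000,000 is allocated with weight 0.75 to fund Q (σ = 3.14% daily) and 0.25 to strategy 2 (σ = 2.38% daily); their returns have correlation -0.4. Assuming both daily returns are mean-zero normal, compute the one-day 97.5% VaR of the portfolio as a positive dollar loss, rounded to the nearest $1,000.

σ_p² = 0.75²·3.14² + 0.25²·2.38² + 2·-0.4·0.75·0.25·3.14·2.38 = 4.7791 (%²).
σ_p = √4.7791 = 2.186%.
At 97.5%, z = 1.960.
VaR = 1.960 × 2.186% = 4.285%; on $5,000,000 that is $214,250.

$214,000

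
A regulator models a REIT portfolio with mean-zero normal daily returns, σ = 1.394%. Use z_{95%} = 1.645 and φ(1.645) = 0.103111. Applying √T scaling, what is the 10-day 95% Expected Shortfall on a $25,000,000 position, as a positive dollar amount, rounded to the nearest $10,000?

$2,270,000

σ_{10d} = 1.394% × √10 = 4.408%.
ES multiplier = φ(z)/(1−α) = 0.103111/0.05 = 2.062.
ES = 4.408% × 2.062 = 9.089%; on $25,000,000: $2,272,250.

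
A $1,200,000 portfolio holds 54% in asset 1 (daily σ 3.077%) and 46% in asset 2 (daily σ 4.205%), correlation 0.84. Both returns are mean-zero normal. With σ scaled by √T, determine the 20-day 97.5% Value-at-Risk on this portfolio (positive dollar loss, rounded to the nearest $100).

$362,900

σ_p = √(0.54²·3.077² + 0.46²·4.205² + 2·0.84·0.54·0.46·3.077·4.205) = 3.450%.
σ_{20d} = 3.450% × √20 = 15.429%.
z(97.5%) = 1.960.
VaR = 1.960 × 15.429% = 30.241%; on $1,200,000 that is $362,892.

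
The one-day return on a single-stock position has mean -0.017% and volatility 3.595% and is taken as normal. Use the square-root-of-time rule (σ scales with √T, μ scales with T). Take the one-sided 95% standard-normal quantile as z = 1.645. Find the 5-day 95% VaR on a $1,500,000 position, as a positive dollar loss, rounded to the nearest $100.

$199,600

σ_{5d} = 3.595% × √5 = 8.039%; μ_{5d} = 5 × -0.017% = -0.085%.
VaR = −(-0.085%) + 1.645 × 8.039% = 13.309%.
On $1,500,000: 0.13309 × $1,500,000 = $199,635.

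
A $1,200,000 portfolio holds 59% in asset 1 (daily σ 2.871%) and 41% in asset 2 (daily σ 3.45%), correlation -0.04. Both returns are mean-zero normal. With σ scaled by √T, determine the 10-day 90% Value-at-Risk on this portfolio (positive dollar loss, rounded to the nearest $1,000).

σ_p = √(0.59²·2.871² + 0.41²·3.45² + 2·-0.04·0.59·0.41·2.871·3.45) = 2.163%.
σ_{10d} = 2.163% × √10 = 6.840%.
z(90%) = 1.282.
VaR = 1.282 × 6.840% = 8.769%; on $1,200,000 that is $105,228.

$105,000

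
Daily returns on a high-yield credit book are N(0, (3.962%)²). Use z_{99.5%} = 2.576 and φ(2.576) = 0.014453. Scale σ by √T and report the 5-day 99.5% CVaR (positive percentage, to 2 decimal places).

25.61%

σ_{5d} = 3.962% × √5 = 8.859%.
ES multiplier = φ(z)/(1−α) = 0.014453/0.005 = 2.891.
ES = 8.859% × 2.891 = 25.611%.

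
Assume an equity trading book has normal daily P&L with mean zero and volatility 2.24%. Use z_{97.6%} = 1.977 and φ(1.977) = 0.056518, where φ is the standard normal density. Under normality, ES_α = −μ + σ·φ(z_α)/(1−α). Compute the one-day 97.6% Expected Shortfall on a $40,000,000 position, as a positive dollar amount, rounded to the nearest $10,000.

$2,110,000

Tail multiplier: φ(z)/(1−α) = 0.056518 / 0.024 = 2.355.
ES = 2.24% × 2.355 = 5.275%.
On $40,000,000: 0.05275 × $40,000,000 = $2,110,000.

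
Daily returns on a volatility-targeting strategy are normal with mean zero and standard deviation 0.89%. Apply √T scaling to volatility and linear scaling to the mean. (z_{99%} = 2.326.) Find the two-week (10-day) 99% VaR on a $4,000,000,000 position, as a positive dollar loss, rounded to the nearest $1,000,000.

σ_{10d} = 0.89% × √10 = 2.814%.
VaR = 2.326 × 2.814% = 6.545%.
On $4,000,000,000: 0.06545 × $4,000,000,000 = $261,800,000.

$262,000,000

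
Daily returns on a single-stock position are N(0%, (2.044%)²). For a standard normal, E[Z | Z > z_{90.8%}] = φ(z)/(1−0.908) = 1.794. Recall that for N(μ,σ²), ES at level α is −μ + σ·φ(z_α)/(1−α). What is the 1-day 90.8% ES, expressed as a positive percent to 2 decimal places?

3.67%

ES = 2.044% × 1.794 = 3.667%.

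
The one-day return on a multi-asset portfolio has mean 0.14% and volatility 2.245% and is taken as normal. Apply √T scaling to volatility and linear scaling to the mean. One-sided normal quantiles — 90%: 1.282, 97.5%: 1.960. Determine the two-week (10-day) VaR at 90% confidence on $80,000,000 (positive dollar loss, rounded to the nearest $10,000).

σ_{10d} = 2.245% × √10 = 7.099%; μ_{10d} = 10 × 0.14% = 1.400%.
VaR = −(1.400%) + 1.282 × 7.099% = 7.701%.
On $80,000,000: 0.07701 × $80,000,000 = $6,160,800.

$6,160,000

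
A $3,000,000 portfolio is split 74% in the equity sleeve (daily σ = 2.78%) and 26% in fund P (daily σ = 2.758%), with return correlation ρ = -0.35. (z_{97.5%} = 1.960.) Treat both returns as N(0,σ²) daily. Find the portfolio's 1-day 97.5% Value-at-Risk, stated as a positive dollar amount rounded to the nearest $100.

σ_p² = 0.74²·2.78² + 0.26²·2.758² + 2·-0.35·0.74·0.26·2.78·2.758 = 3.7137 (%²).
σ_p = √3.7137 = 1.927%.
VaR = 1.960 × 1.927% = 3.777%; on $3,000,000 that is $113,310.

$113,300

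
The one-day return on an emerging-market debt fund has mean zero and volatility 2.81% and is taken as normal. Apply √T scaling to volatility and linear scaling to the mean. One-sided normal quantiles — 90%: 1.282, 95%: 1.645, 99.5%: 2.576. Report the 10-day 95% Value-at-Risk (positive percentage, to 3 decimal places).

14.617%

σ_{10d} = 2.81% × √10 = 8.886%.
VaR = 1.645 × 8.886% = 14.617%.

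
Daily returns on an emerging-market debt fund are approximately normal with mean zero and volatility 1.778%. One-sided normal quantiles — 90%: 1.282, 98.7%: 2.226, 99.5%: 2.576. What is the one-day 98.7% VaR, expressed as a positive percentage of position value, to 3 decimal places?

VaR = z·σ = 2.226 × 1.778% = 3.958%.

3.958%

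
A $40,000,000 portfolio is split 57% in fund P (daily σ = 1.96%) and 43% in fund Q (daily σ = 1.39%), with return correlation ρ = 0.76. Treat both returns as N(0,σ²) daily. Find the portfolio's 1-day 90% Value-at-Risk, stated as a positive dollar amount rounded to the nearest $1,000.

$830,000

σ_p² = 0.57²·1.96² + 0.43²·1.39² + 2·0.76·0.57·0.43·1.96·1.39 = 2.6204 (%²).
σ_p = √2.6204 = 1.619%.
At 90%, z = 1.282.
VaR = 1.282 × 1.619% = 2.076%; on $40,000,000 that is $830,400.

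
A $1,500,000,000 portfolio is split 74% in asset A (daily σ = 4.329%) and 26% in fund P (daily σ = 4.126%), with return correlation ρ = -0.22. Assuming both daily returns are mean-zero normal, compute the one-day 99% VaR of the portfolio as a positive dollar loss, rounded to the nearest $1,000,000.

σ_p² = 0.74²·4.329² + 0.26²·4.126² + 2·-0.22·0.74·0.26·4.329·4.126 = 9.9009 (%²).
σ_p = √9.9009 = 3.147%.
At 99%, z = 2.326.
VaR = 2.326 × 3.147% = 7.320%; on $1,500,000,000 that is $109,800,000.

$110,000,000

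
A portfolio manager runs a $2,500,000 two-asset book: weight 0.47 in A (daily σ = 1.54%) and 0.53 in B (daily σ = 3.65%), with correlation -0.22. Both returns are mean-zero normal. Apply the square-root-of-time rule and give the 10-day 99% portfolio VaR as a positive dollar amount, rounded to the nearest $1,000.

σ_p = √(0.47²·1.54² + 0.53²·3.65² + 2·-0.22·0.47·0.53·1.54·3.65) = 1.911%.
σ_{10d} = 1.911% × √10 = 6.043%.
z(99%) = 2.326.
VaR = 2.326 × 6.043% = 14.056%; on $2,500,000 that is $351,400.

$351,000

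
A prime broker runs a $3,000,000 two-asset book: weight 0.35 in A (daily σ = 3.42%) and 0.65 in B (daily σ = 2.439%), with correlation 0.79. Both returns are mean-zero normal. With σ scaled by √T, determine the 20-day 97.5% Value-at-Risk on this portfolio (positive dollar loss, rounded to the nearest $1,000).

σ_p = √(0.35²·3.42² + 0.65²·2.439² + 2·0.79·0.35·0.65·3.42·2.439) = 2.635%.
σ_{20d} = 2.635% × √20 = 11.784%.
z(97.5%) = 1.960.
VaR = 1.960 × 11.784% = 23.097%; on $3,000,000 that is $692,910.

$693,000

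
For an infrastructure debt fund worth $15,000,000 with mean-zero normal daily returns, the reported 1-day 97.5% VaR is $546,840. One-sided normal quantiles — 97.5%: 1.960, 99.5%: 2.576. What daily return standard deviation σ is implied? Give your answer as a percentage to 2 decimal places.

1.86%

VaR as a fraction: $546,840 / $15,000,000 = 3.646%.
σ = VaR / z = 3.646% / 1.960 = 1.860%.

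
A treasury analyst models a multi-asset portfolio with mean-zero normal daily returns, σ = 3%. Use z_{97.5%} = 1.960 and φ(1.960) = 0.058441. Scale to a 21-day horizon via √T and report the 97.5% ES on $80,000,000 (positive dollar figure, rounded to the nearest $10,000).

$25,710,000

σ_{21d} = 3% × √21 = 13.748%.
ES multiplier = φ(z)/(1−α) = 0.058441/0.025 = 2.338.
ES = 13.748% × 2.338 = 32.143%; on $80,000,000: $25,714,400.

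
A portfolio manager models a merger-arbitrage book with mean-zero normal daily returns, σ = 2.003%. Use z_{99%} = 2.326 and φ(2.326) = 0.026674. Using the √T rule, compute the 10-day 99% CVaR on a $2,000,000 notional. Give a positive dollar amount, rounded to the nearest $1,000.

$338,000

σ_{10d} = 2.003% × √10 = 6.334%.
ES multiplier = φ(z)/(1−α) = 0.026674/0.01 = 2.667.
ES = 6.334% × 2.667 = 16.893%; on $2,000,000: $337,860.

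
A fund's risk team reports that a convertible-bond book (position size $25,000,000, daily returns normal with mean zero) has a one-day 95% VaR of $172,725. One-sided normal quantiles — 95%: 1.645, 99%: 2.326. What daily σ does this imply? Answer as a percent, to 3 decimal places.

VaR as a fraction: $172,725 / $25,000,000 = 0.691%.
σ = VaR / z = 0.691% / 1.645 = 0.420%.

0.420%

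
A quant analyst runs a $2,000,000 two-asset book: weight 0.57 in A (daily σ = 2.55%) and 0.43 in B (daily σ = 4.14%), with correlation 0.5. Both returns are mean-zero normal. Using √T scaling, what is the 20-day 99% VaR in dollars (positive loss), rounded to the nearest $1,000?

$584,000

σ_p = √(0.57²·2.55² + 0.43²·4.14² + 2·0.5·0.57·0.43·2.55·4.14) = 2.805%.
σ_{20d} = 2.805% × √20 = 12.544%.
z(99%) = 2.326.
VaR = 2.326 × 12.544% = 29.177%; on $2,000,000 that is $583,540.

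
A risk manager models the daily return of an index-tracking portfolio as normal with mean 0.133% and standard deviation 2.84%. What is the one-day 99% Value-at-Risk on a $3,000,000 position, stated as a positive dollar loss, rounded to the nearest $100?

At 99% one-sided, z = 2.326.
VaR = −μ + z·σ = −(0.133%) + 2.326 × 2.84% = 6.473%.
On $3,000,000: 0.06473 × $3,000,000 = $194,190.

$194,200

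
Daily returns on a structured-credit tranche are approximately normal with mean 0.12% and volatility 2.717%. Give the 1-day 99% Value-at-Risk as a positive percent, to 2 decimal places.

6.20%

At 99% one-sided, z = 2.326.
VaR = −μ + z·σ = −(0.12%) + 2.326 × 2.717% = 6.200%.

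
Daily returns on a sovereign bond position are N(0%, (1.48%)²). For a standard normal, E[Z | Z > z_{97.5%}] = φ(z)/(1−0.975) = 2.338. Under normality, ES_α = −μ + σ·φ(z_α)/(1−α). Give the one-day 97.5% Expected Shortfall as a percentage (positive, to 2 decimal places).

ES = 1.48% × 2.338 = 3.460%.

3.46%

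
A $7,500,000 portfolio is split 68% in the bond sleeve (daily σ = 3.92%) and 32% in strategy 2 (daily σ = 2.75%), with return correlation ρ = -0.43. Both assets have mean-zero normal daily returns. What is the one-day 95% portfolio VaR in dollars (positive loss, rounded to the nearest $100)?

σ_p² = 0.68²·3.92² + 0.32²·2.75² + 2·-0.43·0.68·0.32·3.92·2.75 = 5.8625 (%²).
σ_p = √5.8625 = 2.421%.
At 95%, z = 1.645.
VaR = 1.645 × 2.421% = 3.983%; on $7,500,000 that is $298,725.

$298,700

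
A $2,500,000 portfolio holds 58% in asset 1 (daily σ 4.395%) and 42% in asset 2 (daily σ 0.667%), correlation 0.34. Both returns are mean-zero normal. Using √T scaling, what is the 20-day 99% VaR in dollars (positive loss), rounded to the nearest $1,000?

σ_p = √(0.58²·4.395² + 0.42²·0.667² + 2·0.34·0.58·0.42·4.395·0.667) = 2.657%.
σ_{20d} = 2.657% × √20 = 11.882%.
z(99%) = 2.326.
VaR = 2.326 × 11.882% = 27.638%; on $2,500,000 that is $690,950.

$691,000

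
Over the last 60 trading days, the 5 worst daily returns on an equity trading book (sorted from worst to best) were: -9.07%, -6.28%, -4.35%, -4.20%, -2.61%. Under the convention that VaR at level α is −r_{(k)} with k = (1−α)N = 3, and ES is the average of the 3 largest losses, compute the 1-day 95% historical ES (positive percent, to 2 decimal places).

6.57%

The 3 worst returns sum to -19.70%.
ES = −(-19.70%) / 3 = 6.5666…% ≈ 6.57%.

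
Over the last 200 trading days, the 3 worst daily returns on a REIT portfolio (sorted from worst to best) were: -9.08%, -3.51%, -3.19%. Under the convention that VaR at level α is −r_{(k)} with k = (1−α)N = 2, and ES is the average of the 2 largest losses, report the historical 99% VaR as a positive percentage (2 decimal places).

k = 2; the 2nd lowest return is -3.51%, so VaR = 3.51%.

3.51%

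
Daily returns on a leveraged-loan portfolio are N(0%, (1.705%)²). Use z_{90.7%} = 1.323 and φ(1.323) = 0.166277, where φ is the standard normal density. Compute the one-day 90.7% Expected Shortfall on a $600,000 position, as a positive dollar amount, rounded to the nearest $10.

Tail multiplier: φ(z)/(1−α) = 0.166277 / 0.093 = 1.788.
ES = 1.705% × 1.788 = 3.049%.
On $600,000: 0.03049 × $600,000 = $18,294.

$18,290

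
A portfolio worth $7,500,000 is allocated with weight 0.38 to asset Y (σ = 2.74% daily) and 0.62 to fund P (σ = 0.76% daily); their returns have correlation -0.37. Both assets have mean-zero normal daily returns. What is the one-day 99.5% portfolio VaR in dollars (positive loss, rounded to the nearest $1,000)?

σ_p² = 0.38²·2.74² + 0.62²·0.76² + 2·-0.37·0.38·0.62·2.74·0.76 = 0.9431 (%²).
σ_p = √0.9431 = 0.971%.
At 99.5%, z = 2.576.
VaR = 2.576 × 0.971% = 2.501%; on $7,500,000 that is $187,575.

$188,000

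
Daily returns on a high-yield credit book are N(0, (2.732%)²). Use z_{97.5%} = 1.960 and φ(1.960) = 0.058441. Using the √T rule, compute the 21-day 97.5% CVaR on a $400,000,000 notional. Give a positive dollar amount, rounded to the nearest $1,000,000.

σ_{21d} = 2.732% × √21 = 12.520%.
ES multiplier = φ(z)/(1−α) = 0.058441/0.025 = 2.338.
ES = 12.520% × 2.338 = 29.272%; on $400,000,000: $117,088,000.

$117,000,000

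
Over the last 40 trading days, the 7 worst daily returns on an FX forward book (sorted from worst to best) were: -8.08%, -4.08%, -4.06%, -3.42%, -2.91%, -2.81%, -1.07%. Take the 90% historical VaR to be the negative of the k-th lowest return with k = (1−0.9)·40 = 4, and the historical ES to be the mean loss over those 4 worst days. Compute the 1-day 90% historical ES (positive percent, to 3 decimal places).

4.910%

The 4 worst returns sum to -19.64%.
ES = −(-19.64%) / 4 = 4.91% ≈ 4.910%.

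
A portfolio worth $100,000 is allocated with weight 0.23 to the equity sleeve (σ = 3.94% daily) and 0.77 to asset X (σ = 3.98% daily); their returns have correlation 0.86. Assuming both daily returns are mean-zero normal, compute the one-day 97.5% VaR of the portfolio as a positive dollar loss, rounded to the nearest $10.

σ_p² = 0.23²·3.94² + 0.77²·3.98² + 2·0.86·0.23·0.77·3.94·3.98 = 14.9897 (%²).
σ_p = √14.9897 = 3.872%.
At 97.5%, z = 1.960.
VaR = 1.960 × 3.872% = 7.589%; on $100,000 that is $7,589.

$7,590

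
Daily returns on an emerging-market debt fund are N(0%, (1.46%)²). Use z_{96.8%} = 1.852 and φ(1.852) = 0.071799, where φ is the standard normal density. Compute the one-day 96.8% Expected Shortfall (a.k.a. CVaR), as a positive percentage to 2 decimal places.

3.28%

Tail multiplier: φ(z)/(1−α) = 0.071799 / 0.032 = 2.244.
ES = 1.46% × 2.244 = 3.276%.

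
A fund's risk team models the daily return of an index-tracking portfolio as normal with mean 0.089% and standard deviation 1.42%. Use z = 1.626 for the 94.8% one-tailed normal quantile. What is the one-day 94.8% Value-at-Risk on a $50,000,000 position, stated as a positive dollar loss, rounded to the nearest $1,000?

$1,110,000

VaR = −μ + z·σ = −(0.089%) + 1.626 × 1.42% = 2.220%.
On $50,000,000: 0.02220 × $50,000,000 = $1,110,000.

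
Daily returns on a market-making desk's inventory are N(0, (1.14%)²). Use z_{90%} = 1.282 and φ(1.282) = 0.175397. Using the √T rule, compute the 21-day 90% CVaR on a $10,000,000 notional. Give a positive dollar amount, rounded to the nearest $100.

$916,300

σ_{21d} = 1.14% × √21 = 5.224%.
ES multiplier = φ(z)/(1−α) = 0.175397/0.1 = 1.754.
ES = 5.224% × 1.754 = 9.163%; on $10,000,000: $916,300.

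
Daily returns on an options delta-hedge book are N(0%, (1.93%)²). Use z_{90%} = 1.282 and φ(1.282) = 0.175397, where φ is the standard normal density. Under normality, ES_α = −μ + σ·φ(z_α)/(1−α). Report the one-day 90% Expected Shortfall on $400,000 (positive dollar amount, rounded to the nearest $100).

Tail multiplier: φ(z)/(1−α) = 0.175397 / 0.1 = 1.754.
ES = 1.93% × 1.754 = 3.385%.
On $400,000: 0.03385 × $400,000 = $13,540.

$13,500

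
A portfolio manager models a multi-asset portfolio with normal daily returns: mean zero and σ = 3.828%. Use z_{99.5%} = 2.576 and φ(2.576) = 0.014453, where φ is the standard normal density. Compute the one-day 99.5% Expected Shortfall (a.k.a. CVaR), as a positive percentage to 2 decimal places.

11.07%

Tail multiplier: φ(z)/(1−α) = 0.014453 / 0.005 = 2.891.
ES = 3.828% × 2.891 = 11.067%.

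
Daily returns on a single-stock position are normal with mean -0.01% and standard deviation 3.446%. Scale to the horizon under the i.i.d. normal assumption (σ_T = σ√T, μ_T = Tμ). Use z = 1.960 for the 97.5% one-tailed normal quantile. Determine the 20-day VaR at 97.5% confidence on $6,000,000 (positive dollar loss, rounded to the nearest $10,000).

$1,820,000

σ_{20d} = 3.446% × √20 = 15.411%; μ_{20d} = 20 × -0.01% = -0.200%.
VaR = −(-0.200%) + 1.960 × 15.411% = 30.406%.
On $6,000,000: 0.30406 × $6,000,000 = $1,824,360.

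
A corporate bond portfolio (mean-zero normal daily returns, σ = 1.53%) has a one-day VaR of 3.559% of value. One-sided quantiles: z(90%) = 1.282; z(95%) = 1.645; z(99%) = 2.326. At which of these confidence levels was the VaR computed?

Implied z = VaR/σ = 3.559 / 1.53 = 2.326.
This matches z(99%) = 2.326.

99%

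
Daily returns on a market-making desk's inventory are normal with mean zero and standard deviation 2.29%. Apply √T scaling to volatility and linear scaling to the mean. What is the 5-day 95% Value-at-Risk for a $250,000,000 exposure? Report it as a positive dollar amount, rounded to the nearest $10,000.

$21,060,000

At 95%, z = 1.645.
σ_{5d} = 2.29% × √5 = 5.121%.
VaR = 1.645 × 5.121% = 8.424%.
On $250,000,000: 0.08424 × $250,000,000 = $21,060,000.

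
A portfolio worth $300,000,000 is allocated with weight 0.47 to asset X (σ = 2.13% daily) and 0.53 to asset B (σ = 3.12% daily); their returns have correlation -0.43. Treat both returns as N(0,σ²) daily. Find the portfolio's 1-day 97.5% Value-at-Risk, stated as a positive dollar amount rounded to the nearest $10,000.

$8,940,000

σ_p² = 0.47²·2.13² + 0.53²·3.12² + 2·-0.43·0.47·0.53·2.13·3.12 = 2.3129 (%²).
σ_p = √2.3129 = 1.521%.
At 97.5%, z = 1.960.
VaR = 1.960 × 1.521% = 2.981%; on $300,000,000 that is $8,943,000.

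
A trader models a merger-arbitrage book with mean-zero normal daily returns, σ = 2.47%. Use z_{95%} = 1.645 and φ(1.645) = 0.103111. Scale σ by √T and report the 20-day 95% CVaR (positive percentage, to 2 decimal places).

22.78%

σ_{20d} = 2.47% × √20 = 11.046%.
ES multiplier = φ(z)/(1−α) = 0.103111/0.05 = 2.062.
ES = 11.046% × 2.062 = 22.777%.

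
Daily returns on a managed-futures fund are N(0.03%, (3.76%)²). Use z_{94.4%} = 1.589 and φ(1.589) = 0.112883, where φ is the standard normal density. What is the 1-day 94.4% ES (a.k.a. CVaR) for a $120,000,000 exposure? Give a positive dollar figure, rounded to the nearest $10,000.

Tail multiplier: φ(z)/(1−α) = 0.112883 / 0.056 = 2.016.
ES = −(0.03%) + 3.76% × 2.016 = 7.550%.
On $120,000,000: 0.07550 × $120,000,000 = $9,060,000.

$9,060,000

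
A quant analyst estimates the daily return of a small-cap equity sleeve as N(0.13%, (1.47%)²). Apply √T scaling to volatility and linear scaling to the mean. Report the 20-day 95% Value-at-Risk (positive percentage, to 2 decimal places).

8.21%

At 95%, z = 1.645.
σ_{20d} = 1.47% × √20 = 6.574%; μ_{20d} = 20 × 0.13% = 2.600%.
VaR = −(2.600%) + 1.645 × 6.574% = 8.214%.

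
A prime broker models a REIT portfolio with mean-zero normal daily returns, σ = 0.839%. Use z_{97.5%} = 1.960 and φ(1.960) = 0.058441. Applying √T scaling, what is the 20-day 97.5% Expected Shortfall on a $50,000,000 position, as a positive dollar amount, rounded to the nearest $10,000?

σ_{20d} = 0.839% × √20 = 3.752%.
ES multiplier = φ(z)/(1−α) = 0.058441/0.025 = 2.338.
ES = 3.752% × 2.338 = 8.772%; on $50,000,000: $4,386,000.

$4,390,000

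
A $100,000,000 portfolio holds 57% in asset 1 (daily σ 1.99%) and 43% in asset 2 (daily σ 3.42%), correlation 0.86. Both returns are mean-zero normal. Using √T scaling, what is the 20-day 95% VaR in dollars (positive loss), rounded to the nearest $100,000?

$18,500,000

σ_p = √(0.57²·1.99² + 0.43²·3.42² + 2·0.86·0.57·0.43·1.99·3.42) = 2.514%.
σ_{20d} = 2.514% × √20 = 11.243%.
z(95%) = 1.645.
VaR = 1.645 × 11.243% = 18.495%; on $100,000,000 that is $18,495,000.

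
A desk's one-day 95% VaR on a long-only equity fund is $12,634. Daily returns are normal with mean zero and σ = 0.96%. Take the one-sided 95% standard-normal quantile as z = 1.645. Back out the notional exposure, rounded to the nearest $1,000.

VaR as a fraction of value: z·σ = 1.645 × 0.96% = 1.5792%.
Position = $12,634 / 0.015792 = $800,025.

$800,000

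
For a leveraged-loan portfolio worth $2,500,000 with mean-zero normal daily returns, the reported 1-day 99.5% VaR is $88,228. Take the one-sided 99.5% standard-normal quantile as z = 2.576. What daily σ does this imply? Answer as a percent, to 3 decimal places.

1.370%

VaR as a fraction: $88,228 / $2,500,000 = 3.529%.
σ = VaR / z = 3.529% / 2.576 = 1.370%.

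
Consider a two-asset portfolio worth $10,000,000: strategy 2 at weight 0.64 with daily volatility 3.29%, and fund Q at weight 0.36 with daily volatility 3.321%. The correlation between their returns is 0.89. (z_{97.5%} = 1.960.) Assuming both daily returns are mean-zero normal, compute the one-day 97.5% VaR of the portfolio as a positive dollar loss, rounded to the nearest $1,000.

$630,000

σ_p² = 0.64²·3.29² + 0.36²·3.321² + 2·0.89·0.64·0.36·3.29·3.321 = 10.3438 (%²).
σ_p = √10.3438 = 3.216%.
VaR = 1.960 × 3.216% = 6.303%; on $10,000,000 that is $630,300.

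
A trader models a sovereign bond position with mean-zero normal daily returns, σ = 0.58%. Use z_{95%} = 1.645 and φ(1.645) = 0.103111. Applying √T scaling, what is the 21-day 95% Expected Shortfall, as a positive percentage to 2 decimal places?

5.48%

σ_{21d} = 0.58% × √21 = 2.658%.
ES multiplier = φ(z)/(1−α) = 0.103111/0.05 = 2.062.
ES = 2.658% × 2.062 = 5.481%.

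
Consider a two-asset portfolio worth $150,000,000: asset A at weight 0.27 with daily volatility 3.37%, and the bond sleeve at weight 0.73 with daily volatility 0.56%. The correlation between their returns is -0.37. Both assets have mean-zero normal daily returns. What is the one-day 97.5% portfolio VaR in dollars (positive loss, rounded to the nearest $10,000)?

σ_p² = 0.27²·3.37² + 0.73²·0.56² + 2·-0.37·0.27·0.73·3.37·0.56 = 0.7198 (%²).
σ_p = √0.7198 = 0.848%.
At 97.5%, z = 1.960.
VaR = 1.960 × 0.848% = 1.662%; on $150,000,000 that is $2,493,000.

$2,490,000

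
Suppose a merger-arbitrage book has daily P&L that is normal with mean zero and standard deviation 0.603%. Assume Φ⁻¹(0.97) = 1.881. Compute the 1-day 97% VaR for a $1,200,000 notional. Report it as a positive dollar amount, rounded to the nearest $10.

$13,610

VaR = z·σ = 1.881 × 0.603% = 1.134%.
On $1,200,000: 0.01134 × $1,200,000 = $13,608.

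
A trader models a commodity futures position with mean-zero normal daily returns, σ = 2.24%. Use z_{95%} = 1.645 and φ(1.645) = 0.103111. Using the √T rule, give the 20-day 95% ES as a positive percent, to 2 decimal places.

σ_{20d} = 2.24% × √20 = 10.018%.
ES multiplier = φ(z)/(1−α) = 0.103111/0.05 = 2.062.
ES = 10.018% × 2.062 = 20.657%.

20.66%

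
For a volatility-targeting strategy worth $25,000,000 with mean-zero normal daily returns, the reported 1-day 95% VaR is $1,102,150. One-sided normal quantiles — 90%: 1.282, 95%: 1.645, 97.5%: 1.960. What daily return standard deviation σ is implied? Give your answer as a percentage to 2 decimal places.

2.68%

VaR as a fraction: $1,102,150 / $25,000,000 = 4.409%.
σ = VaR / z = 4.409% / 1.645 = 2.680%.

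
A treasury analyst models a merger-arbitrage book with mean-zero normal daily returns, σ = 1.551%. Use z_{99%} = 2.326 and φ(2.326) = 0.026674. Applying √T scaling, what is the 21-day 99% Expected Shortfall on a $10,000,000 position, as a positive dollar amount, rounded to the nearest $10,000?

σ_{21d} = 1.551% × √21 = 7.108%.
ES multiplier = φ(z)/(1−α) = 0.026674/0.01 = 2.667.
ES = 7.108% × 2.667 = 18.957%; on $10,000,000: $1,895,700.

$1,900,000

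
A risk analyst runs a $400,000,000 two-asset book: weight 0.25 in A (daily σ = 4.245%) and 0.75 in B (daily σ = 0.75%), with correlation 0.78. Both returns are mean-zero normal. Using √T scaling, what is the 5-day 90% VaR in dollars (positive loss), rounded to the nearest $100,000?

σ_p = √(0.25²·4.245² + 0.75²·0.75² + 2·0.78·0.25·0.75·4.245·0.75) = 1.541%.
σ_{5d} = 1.541% × √5 = 3.446%.
z(90%) = 1.282.
VaR = 1.282 × 3.446% = 4.418%; on $400,000,000 that is $17,672,000.

$17,700,000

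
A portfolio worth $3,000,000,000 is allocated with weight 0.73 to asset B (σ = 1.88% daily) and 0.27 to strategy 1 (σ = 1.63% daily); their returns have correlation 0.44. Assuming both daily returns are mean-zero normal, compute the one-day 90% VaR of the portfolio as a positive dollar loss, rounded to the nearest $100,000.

$62,100,000

σ_p² = 0.73²·1.88² + 0.27²·1.63² + 2·0.44·0.73·0.27·1.88·1.63 = 2.6087 (%²).
σ_p = √2.6087 = 1.615%.
At 90%, z = 1.282.
VaR = 1.282 × 1.615% = 2.070%; on $3,000,000,000 that is $62,100,000.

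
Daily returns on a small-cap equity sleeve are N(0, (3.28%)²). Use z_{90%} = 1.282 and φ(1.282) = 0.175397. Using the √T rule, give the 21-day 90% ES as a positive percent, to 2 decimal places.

26.36%

σ_{21d} = 3.28% × √21 = 15.031%.
ES multiplier = φ(z)/(1−α) = 0.175397/0.1 = 1.754.
ES = 15.031% × 1.754 = 26.364%.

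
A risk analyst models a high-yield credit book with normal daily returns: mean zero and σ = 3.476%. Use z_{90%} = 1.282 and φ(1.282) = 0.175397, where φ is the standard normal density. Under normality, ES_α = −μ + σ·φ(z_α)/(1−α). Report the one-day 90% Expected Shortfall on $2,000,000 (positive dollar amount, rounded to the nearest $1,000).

$122,000

Tail multiplier: φ(z)/(1−α) = 0.175397 / 0.1 = 1.754.
ES = 3.476% × 1.754 = 6.097%.
On $2,000,000: 0.06097 × $2,000,000 = $121,940.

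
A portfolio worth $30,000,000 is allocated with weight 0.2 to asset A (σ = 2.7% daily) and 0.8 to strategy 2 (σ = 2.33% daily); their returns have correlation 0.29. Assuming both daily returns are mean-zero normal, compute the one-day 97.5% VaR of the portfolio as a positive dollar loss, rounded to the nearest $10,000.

σ_p² = 0.2²·2.7² + 0.8²·2.33² + 2·0.29·0.2·0.8·2.7·2.33 = 4.3499 (%²).
σ_p = √4.3499 = 2.086%.
At 97.5%, z = 1.960.
VaR = 1.960 × 2.086% = 4.089%; on $30,000,000 that is $1,226,700.

$1,230,000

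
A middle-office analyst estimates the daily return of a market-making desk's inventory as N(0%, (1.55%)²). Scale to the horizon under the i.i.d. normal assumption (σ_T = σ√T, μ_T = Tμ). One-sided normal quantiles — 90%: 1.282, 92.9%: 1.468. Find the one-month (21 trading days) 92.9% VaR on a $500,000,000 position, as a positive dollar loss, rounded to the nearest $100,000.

σ_{21d} = 1.55% × √21 = 7.103%.
VaR = 1.468 × 7.103% = 10.427%.
On $500,000,000: 0.10427 × $500,000,000 = $52,135,000.

$52,100,000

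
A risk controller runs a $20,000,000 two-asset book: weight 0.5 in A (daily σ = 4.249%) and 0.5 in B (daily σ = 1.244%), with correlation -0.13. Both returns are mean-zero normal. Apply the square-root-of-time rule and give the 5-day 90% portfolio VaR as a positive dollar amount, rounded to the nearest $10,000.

$1,220,000

σ_p = √(0.5²·4.249² + 0.5²·1.244² + 2·-0.13·0.5·0.5·4.249·1.244) = 2.135%.
σ_{5d} = 2.135% × √5 = 4.774%.
z(90%) = 1.282.
VaR = 1.282 × 4.774% = 6.120%; on $20,000,000 that is $1,224,000.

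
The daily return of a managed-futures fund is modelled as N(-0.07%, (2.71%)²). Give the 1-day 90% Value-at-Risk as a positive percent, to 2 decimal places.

At 90% one-sided, z = 1.282.
VaR = −μ + z·σ = −(-0.07%) + 1.282 × 2.71% = 3.544%.

3.54%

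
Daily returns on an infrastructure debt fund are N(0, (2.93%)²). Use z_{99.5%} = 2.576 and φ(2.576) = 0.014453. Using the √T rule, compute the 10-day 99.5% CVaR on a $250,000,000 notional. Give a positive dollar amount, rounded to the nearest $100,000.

σ_{10d} = 2.93% × √10 = 9.265%.
ES multiplier = φ(z)/(1−α) = 0.014453/0.005 = 2.891.
ES = 9.265% × 2.891 = 26.785%; on $250,000,000: $66,962,500.

$67,000,000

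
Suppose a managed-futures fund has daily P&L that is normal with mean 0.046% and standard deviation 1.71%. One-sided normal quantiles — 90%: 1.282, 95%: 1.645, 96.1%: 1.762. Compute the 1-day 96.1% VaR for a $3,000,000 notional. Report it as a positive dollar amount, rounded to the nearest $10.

$89,010

VaR = −μ + z·σ = −(0.046%) + 1.762 × 1.71% = 2.967%.
On $3,000,000: 0.02967 × $3,000,000 = $89,010.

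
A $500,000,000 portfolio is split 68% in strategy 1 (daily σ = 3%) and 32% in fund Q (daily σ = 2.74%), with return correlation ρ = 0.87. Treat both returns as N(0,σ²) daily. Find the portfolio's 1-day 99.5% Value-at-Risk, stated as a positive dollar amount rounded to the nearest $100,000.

$36,500,000

σ_p² = 0.68²·3² + 0.32²·2.74² + 2·0.87·0.68·0.32·3·2.74 = 8.0427 (%²).
σ_p = √8.0427 = 2.836%.
At 99.5%, z = 2.576.
VaR = 2.576 × 2.836% = 7.306%; on $500,000,000 that is $36,530,000.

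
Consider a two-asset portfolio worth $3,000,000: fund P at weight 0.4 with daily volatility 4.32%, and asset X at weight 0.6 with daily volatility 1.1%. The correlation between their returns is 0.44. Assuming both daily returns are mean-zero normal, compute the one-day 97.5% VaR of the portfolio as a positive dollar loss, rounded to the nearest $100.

σ_p² = 0.4²·4.32² + 0.6²·1.1² + 2·0.44·0.4·0.6·4.32·1.1 = 4.4252 (%²).
σ_p = √4.4252 = 2.104%.
At 97.5%, z = 1.960.
VaR = 1.960 × 2.104% = 4.124%; on $3,000,000 that is $123,720.

$123,700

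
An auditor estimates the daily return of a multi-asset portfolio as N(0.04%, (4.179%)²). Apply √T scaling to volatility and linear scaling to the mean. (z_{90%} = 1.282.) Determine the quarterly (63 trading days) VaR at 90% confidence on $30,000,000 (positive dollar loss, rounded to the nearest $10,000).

σ_{63d} = 4.179% × √63 = 33.170%; μ_{63d} = 63 × 0.04% = 2.520%.
VaR = −(2.520%) + 1.282 × 33.170% = 40.004%.
On $30,000,000: 0.40004 × $30,000,000 = $12,001,200.

$12,000,000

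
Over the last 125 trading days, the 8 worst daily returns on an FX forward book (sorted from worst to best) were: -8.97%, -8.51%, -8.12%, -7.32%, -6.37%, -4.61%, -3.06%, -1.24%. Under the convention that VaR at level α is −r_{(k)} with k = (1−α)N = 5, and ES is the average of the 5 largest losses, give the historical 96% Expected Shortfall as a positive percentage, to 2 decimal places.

7.86%

The 5 worst returns sum to -39.29%.
ES = −(-39.29%) / 5 = 7.858% ≈ 7.86%.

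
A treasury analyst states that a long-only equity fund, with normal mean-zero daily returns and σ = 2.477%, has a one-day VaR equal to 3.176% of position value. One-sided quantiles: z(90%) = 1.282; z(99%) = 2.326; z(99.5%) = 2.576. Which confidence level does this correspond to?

90%

Implied z = VaR/σ = 3.176 / 2.477 = 1.282.
This matches z(90%) = 1.282.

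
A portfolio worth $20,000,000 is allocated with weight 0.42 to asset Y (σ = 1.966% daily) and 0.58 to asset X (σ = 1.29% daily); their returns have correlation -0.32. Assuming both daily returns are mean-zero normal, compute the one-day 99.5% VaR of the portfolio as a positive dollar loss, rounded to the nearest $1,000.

σ_p² = 0.42²·1.966² + 0.58²·1.29² + 2·-0.32·0.42·0.58·1.966·1.29 = 0.8462 (%²).
σ_p = √0.8462 = 0.920%.
At 99.5%, z = 2.576.
VaR = 2.576 × 0.920% = 2.370%; on $20,000,000 that is $474,000.

$474,000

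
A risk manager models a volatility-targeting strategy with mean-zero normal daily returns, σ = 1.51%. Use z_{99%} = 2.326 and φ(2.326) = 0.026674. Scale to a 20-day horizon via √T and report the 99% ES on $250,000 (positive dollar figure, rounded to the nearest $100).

σ_{20d} = 1.51% × √20 = 6.753%.
ES multiplier = φ(z)/(1−α) = 0.026674/0.01 = 2.667.
ES = 6.753% × 2.667 = 18.010%; on $250,000: $45,025.

$45,000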